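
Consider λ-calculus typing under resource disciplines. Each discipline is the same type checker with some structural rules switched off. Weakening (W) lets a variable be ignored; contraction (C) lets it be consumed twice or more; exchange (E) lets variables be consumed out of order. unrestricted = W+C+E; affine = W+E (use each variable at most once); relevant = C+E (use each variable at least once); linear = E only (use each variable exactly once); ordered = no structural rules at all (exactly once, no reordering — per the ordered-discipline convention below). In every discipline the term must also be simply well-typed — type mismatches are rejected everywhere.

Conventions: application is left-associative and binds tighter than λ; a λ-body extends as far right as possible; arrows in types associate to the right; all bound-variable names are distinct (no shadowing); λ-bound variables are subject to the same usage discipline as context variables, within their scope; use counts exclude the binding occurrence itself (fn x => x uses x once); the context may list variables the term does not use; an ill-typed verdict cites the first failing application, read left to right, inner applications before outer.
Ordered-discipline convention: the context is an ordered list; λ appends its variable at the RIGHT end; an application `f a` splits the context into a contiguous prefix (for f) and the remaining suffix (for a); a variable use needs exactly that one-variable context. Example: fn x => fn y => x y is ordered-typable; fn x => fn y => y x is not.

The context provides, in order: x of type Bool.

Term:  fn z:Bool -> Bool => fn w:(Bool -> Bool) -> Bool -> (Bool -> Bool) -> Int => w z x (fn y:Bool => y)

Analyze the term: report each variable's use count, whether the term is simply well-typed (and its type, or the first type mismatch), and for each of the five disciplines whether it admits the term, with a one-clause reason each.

counts: x=1, z (bound)=1, w (bound)=1, y (bound)=1
use order (left to right): w, z, x, y
typing: well-typed — term : (Bool -> Bool) -> ((Bool -> Bool) -> Bool -> (Bool -> Bool) -> Int) -> Int
ordered ✗ (no ordered split (uses run w, z, x, y))
linear ✓ (exactly-once usage across x, z, w, y)
affine ✓ (x, z, w, y: no repeats, contraction unneeded)
relevant ✓ (every one of x, z, w, y appears)
unrestricted ✓ (well-typed at (Bool -> Bool) -> ((Bool -> Bool) -> Bool -> (Bool -> Bool) -> Int) -> Int; no restrictions here)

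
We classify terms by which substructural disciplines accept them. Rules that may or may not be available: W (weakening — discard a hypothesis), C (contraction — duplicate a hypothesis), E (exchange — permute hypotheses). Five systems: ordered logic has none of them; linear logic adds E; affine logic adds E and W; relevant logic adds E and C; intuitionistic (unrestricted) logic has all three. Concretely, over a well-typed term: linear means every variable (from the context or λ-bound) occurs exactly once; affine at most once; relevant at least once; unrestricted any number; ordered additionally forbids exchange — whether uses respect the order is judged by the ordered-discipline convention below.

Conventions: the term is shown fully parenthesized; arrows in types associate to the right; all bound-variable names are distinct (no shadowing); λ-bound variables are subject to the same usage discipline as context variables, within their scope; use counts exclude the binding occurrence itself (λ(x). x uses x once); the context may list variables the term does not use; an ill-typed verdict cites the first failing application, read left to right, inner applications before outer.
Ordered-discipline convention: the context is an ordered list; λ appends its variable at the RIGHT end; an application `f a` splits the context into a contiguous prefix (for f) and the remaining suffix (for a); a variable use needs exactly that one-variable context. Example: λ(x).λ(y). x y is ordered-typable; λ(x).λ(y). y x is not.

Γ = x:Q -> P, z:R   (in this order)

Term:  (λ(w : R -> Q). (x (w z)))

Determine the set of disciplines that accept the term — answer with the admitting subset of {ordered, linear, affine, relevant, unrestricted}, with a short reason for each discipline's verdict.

accepted by: linear, affine, relevant, unrestricted
use counts: x: 1×; z: 1×; w [bound]: 1×
use order (left to right): x, w, z
typing: ✓ — (R -> Q) -> P
ordered ✗ (no contiguous prefix/suffix split fits x, w, z)
linear ✓ (each of x, z, w used exactly once)
affine ✓ (none of x, z, w used more than once)
relevant ✓ (x, z, w: all used, weakening unneeded)
unrestricted ✓ (well-typed at (R -> Q) -> P; no restrictions here)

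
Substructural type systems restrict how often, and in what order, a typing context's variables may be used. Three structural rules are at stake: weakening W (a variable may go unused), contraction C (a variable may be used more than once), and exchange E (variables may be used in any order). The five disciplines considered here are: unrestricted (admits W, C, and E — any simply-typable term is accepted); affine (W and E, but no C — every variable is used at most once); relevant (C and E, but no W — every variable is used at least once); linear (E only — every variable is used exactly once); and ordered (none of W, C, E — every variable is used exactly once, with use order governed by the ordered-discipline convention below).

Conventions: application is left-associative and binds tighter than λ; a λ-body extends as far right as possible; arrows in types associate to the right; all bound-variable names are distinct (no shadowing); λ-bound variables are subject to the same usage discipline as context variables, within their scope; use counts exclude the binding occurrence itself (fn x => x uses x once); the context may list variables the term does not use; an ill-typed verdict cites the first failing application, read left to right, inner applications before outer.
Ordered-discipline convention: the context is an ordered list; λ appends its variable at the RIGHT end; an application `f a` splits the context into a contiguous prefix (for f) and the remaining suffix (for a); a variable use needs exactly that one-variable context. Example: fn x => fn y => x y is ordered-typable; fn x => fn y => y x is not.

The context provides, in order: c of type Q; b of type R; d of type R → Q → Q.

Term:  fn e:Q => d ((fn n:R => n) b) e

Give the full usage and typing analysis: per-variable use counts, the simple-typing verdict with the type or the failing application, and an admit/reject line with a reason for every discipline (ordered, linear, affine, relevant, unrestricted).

use counts: c ×0, b ×1, d ×1, e (λ-bound) ×1, n (λ-bound) ×1
uses in reading order: d, n, b, e
typing: well-typed at Q → Q
ordered: ✗, needs weakening: c unused
linear: ✗, needs weakening: c unused
affine: ✓, at most one use each (c, b, d, e, n)
relevant: ✗, needs weakening: c unused
unrestricted: ✓, type-checks (Q → Q) and nothing is barred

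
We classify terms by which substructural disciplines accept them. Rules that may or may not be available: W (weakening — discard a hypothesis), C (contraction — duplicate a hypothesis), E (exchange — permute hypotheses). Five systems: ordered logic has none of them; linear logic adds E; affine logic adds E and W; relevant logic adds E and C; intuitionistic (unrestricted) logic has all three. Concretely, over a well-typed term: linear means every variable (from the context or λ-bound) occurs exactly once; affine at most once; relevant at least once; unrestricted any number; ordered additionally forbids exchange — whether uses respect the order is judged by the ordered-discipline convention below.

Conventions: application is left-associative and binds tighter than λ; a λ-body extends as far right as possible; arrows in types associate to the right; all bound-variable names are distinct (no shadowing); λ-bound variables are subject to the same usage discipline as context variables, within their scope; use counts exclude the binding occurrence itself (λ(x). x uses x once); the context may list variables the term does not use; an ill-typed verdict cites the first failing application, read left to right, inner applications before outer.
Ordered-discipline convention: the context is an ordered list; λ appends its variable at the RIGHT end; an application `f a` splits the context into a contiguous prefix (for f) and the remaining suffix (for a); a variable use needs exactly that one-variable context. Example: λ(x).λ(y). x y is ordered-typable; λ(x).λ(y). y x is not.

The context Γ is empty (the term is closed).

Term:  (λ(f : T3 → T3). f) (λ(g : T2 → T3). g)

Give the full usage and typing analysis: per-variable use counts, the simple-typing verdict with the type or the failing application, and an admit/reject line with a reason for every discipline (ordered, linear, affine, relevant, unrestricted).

use counts: f (bound): 1×; g (bound): 1×
use order (left to right): f, g
typing: ill-typed: an argument (T2 → T3) → T2 → T3 mismatches the expected T3 → T3
ordered: ✗ — fails simple typing
linear: ✗ — a type mismatch blocks all five
affine: ✗ — the type mismatch rejects it
relevant: ✗ — not simply typable
unrestricted: ✗ — fails simple typing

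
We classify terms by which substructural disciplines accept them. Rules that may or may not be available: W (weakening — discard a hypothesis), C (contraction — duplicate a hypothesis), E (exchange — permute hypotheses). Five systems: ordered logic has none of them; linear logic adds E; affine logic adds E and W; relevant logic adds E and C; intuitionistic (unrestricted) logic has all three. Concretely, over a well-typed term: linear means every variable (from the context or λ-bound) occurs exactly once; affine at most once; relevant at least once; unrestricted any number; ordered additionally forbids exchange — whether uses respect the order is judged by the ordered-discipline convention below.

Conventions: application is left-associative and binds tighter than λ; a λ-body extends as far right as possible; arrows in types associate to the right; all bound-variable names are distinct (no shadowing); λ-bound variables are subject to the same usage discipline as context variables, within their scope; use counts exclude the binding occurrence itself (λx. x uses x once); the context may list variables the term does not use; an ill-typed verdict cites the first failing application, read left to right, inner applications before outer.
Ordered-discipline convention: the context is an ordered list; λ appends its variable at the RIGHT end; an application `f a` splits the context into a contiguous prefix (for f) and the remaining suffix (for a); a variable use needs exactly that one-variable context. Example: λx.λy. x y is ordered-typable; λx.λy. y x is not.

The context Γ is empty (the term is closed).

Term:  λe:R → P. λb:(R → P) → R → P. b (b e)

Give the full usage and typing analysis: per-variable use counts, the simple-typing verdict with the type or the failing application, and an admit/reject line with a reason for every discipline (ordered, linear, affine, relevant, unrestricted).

variable uses: e (λ-bound): 1×; b (λ-bound): 2×
left-to-right use order: b, b, e
typing: the term checks, with type (R → P) → ((R → P) → R → P) → R → P
ordered: ✗ — b ×2 used more than once (contraction)
linear: ✗ — b ×2 used more than once (contraction)
affine: ✗ — b ×2 used more than once (contraction)
relevant: ✓ — at least one use each (e, b)
unrestricted: ✓ — typability at (R → P) → ((R → P) → R → P) → R → P is all that's needed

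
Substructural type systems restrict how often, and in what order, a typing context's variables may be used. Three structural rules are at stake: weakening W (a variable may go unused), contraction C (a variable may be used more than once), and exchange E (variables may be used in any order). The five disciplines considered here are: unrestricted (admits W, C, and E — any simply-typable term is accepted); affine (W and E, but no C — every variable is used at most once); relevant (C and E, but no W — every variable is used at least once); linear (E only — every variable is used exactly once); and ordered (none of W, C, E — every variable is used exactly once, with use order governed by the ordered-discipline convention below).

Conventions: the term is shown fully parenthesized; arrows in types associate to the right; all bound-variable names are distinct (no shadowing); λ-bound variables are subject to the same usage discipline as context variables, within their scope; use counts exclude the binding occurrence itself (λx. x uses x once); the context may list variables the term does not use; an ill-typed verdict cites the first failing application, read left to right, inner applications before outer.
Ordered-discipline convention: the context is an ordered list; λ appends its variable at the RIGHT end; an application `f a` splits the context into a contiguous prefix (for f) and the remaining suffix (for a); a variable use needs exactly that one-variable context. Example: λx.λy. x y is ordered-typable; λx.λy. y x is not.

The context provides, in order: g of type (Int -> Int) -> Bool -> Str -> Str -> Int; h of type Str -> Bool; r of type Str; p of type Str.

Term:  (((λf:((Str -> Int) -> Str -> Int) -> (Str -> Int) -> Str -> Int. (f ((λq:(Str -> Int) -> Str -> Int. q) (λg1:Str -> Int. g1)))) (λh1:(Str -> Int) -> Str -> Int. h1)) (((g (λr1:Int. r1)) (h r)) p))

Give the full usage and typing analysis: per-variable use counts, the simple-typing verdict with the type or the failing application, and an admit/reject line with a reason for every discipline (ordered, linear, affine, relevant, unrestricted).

counts: g: 1; h: 1; r: 1; p: 1; f (λ-bound): 1; q (λ-bound): 1; g1 (λ-bound): 1; h1 (λ-bound): 1; r1 (λ-bound): 1
left-to-right use order: f, q, g1, h1, g, r1, h, r, p
typing: well-typed — term : Str -> Int
ordered: ✓ — single-use (g, h, r, p, f, q, g1, h1, r1), ordered derivation ok
linear: ✓ — each of g, h, r, p, f, q, g1, h1, r1 used exactly once
affine: ✓ — none of g, h, r, p, f, q, g1, h1, r1 used more than once
relevant: ✓ — at least one use each (g, h, r, p, f, q, g1, h1, r1)
unrestricted: ✓ — simply typable at Str -> Int; W, C, E all held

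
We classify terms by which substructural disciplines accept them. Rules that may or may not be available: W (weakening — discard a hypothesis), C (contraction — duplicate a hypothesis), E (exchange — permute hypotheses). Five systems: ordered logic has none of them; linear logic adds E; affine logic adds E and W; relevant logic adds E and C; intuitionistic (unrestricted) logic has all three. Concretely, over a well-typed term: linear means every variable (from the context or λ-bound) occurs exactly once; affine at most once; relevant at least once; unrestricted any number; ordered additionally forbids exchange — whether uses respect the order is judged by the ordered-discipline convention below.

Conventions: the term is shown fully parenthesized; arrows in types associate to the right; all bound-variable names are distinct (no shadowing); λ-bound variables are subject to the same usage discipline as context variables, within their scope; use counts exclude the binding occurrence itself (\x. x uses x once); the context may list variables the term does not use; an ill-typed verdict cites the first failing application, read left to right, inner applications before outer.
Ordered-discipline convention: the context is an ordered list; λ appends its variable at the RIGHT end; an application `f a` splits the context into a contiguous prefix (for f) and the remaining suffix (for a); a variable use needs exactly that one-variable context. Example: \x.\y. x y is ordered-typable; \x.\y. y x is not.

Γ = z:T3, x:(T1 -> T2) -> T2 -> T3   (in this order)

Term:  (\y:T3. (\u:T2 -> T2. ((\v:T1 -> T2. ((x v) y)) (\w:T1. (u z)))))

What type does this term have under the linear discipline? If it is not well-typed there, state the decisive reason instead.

not well-typed under linear — a type mismatch blocks all five
use counts: z: 1×, x: 1×, y [bound]: 1×, u [bound]: 1×, v [bound]: 1×, w [bound]: 0×
order of uses: x, v, y, u, z
typing: ill-typed: a function awaiting T2 gets T3
all disciplines: ordered ✗, linear ✗, affine ✗, relevant ✗, unrestricted ✗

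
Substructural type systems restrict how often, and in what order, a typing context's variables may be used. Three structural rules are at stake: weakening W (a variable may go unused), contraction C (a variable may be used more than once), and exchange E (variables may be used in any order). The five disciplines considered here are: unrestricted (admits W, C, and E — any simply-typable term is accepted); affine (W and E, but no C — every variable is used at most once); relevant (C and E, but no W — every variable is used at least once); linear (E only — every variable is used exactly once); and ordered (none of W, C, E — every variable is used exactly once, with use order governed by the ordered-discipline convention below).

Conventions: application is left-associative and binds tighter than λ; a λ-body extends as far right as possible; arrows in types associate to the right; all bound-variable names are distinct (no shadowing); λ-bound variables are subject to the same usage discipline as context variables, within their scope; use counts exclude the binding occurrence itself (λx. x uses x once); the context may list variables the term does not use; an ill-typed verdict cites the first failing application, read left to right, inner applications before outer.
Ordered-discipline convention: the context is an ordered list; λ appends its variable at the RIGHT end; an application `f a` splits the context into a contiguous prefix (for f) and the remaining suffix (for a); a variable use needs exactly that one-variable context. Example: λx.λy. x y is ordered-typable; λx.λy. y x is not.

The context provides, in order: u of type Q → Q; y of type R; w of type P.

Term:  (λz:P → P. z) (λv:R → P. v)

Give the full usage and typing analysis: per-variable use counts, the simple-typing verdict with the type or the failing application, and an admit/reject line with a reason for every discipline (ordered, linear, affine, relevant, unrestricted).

use counts: u: 0×, y: 0×, w: 0×, z (bound): 1×, v (bound): 1×
order of uses: z, v
typing: ill-typed: argument of type (R → P) → R → P where P → P is required
ordered: ✗ — a type mismatch blocks all five
linear: ✗ — the type mismatch rejects it
affine: ✗ — not simply typable
relevant: ✗ — fails simple typing
unrestricted: ✗ — a type mismatch blocks all five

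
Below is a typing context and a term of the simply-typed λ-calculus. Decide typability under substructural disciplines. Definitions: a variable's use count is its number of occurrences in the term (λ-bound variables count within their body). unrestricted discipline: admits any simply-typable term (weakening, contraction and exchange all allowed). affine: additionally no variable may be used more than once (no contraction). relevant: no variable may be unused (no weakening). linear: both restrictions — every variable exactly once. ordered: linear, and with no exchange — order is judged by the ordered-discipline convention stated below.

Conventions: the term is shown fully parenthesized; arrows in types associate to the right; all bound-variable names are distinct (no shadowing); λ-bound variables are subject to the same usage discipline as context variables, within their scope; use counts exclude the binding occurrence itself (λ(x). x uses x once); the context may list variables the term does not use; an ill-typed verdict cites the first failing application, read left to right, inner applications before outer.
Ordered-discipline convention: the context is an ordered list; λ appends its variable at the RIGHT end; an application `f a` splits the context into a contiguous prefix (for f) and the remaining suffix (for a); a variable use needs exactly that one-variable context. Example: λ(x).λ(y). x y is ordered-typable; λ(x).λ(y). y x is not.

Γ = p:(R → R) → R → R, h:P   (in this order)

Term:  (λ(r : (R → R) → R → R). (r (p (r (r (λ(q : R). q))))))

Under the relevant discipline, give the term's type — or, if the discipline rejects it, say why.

not well-typed under relevant — h never used (weakening)
use counts: p=1, h=0, r [bound]=3, q [bound]=1
left-to-right use order: r, p, r, r, q
typing: ✓ — ((R → R) → R → R) → R → R
across the five disciplines: ordered ✗ · linear ✗ · affine ✗ · relevant ✗ · unrestricted ✓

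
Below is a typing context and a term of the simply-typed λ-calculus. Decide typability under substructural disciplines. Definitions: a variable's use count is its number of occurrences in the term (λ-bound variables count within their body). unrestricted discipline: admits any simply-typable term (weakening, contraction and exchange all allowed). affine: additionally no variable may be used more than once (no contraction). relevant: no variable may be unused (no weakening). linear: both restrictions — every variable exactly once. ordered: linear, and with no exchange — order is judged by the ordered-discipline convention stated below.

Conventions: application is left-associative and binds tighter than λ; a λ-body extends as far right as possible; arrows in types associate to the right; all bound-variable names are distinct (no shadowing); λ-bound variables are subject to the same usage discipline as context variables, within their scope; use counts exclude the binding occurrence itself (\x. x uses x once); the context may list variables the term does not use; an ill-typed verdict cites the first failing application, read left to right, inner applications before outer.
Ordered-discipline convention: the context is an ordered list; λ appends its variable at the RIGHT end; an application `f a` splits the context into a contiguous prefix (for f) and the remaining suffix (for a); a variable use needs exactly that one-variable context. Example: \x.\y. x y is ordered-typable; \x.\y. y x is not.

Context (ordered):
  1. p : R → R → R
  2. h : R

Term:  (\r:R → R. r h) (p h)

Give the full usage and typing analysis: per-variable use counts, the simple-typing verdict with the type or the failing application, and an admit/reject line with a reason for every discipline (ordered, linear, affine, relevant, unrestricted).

usage: p ×1, h ×2, r (bound) ×1
uses in reading order: r, h, p, h
typing: well-typed at R
ordered ✗ (h ×2 used more than once (contraction))
linear ✗ (h ×2 used more than once (contraction))
affine ✗ (h ×2 used more than once (contraction))
relevant ✓ (every one of p, h, r appears)
unrestricted ✓ (simply typable at R; W, C, E all held)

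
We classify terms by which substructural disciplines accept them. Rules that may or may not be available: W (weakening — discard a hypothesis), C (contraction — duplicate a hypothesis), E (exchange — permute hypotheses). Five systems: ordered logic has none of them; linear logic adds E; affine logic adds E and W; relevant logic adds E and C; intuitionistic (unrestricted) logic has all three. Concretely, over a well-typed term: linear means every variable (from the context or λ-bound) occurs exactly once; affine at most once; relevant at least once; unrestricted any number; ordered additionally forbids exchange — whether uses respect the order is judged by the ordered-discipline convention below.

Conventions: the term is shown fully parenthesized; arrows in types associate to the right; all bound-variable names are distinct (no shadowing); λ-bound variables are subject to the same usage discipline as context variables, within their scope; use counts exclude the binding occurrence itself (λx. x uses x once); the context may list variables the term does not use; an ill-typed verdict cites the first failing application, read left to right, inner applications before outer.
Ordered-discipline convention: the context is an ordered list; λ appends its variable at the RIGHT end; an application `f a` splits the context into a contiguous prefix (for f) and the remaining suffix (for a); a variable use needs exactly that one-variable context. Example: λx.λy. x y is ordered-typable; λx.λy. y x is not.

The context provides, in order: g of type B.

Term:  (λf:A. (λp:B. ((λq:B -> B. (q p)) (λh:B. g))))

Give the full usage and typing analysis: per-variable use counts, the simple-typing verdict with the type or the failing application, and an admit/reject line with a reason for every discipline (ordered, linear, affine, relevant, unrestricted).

usage: g ×1, f (λ-bound) ×0, p (λ-bound) ×1, q (λ-bound) ×1, h (λ-bound) ×0
uses in reading order: q, p, g
typing: well-typed — term : A -> B -> B
ordered ✗ (f, h never used (weakening))
linear ✗ (f, h never used (weakening))
affine ✓ (no duplicate uses among g, f, p, q, h)
relevant ✗ (f, h never used (weakening))
unrestricted ✓ (simply typable at A -> B -> B; W, C, E all held)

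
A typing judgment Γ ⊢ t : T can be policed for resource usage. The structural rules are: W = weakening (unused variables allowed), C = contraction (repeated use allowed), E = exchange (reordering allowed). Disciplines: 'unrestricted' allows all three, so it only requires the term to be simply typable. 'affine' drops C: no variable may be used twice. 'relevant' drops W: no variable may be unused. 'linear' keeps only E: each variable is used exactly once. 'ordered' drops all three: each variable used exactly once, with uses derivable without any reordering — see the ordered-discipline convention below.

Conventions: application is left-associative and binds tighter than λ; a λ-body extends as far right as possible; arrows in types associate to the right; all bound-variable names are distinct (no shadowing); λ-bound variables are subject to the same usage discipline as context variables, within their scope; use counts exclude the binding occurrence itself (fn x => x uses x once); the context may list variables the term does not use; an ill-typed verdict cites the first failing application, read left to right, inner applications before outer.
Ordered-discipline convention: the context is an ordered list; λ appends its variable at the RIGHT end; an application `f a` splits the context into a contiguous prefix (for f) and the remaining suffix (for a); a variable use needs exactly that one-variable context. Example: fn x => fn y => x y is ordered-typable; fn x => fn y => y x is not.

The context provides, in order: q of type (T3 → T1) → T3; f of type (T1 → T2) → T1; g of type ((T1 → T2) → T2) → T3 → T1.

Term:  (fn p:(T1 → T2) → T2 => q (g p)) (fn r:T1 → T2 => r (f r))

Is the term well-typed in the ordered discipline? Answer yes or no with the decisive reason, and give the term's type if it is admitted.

no — repeated use of r ×2
usage: q: 1×; f: 1×; g: 1×; p [bound]: 1×; r [bound]: 2×
order of uses: q, g, p, r, f, r
typing: the term checks, with type T3
summary: ordered ✗ | linear ✗ | affine ✗ | relevant ✓ | unrestricted ✓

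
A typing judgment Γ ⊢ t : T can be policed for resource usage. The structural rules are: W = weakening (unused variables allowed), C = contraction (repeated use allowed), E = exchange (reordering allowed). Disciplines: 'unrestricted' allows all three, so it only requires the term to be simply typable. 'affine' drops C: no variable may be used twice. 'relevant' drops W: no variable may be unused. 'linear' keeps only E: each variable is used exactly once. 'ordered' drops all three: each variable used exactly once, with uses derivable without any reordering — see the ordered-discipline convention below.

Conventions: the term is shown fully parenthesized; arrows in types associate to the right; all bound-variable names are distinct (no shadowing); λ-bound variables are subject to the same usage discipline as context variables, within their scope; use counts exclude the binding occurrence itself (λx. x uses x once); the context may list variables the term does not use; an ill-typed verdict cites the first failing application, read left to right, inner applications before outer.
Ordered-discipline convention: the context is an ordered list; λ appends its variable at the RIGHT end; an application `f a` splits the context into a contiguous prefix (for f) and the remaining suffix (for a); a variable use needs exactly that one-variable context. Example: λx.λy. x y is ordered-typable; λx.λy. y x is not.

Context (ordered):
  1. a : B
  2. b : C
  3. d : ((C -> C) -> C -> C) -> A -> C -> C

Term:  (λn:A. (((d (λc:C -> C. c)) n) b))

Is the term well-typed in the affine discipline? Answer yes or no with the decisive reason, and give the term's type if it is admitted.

yes — at most one use each (a, b, d, n, c); term : A -> C
counts: a: 0×, b: 1×, d: 1×, n (λ-bound): 1×, c (λ-bound): 1×
order of uses: d, c, n, b
typing: the term checks, with type A -> C
per-discipline verdicts: ordered ✗, linear ✗, affine ✓, relevant ✗, unrestricted ✓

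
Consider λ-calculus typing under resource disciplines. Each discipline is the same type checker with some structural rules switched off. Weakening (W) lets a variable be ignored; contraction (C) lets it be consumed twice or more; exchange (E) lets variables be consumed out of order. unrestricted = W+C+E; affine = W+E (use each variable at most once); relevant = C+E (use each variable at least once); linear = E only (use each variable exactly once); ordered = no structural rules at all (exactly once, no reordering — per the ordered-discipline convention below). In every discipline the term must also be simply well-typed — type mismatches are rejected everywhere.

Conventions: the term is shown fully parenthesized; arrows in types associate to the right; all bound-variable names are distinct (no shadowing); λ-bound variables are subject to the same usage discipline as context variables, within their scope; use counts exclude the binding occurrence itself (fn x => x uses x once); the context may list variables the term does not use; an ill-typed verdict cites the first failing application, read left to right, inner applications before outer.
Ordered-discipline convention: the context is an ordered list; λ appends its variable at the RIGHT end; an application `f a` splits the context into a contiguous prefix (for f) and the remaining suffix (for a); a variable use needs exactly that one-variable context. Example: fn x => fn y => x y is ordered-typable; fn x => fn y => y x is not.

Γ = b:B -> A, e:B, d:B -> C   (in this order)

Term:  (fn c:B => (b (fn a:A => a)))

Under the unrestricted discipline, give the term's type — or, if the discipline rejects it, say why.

not well-typed under unrestricted — the type mismatch rejects it
variable uses: b: 1×, e: 0×, d: 0×, c (bound): 0×, a (bound): 1×
order of uses: b, a
typing: ill-typed: an argument A -> A mismatches the expected B
across the five disciplines: ordered ✗ · linear ✗ · affine ✗ · relevant ✗ · unrestricted ✗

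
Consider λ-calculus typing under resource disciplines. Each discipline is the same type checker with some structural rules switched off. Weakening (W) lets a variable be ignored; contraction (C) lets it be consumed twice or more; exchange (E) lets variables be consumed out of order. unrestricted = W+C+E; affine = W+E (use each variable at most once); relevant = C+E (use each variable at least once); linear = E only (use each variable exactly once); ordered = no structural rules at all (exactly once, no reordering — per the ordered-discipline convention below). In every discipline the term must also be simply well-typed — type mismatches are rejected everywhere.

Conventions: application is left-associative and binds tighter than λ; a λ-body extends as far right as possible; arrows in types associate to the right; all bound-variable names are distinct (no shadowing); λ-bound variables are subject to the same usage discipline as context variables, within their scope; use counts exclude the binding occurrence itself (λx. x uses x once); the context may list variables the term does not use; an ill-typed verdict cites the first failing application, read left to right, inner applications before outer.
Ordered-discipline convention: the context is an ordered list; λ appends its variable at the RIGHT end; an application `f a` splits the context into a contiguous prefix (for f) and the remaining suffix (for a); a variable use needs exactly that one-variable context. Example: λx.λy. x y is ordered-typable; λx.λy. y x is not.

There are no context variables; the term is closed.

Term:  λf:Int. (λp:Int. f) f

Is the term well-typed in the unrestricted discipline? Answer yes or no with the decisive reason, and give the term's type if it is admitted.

yes — simply typable at Int -> Int; W, C, E all held; term : Int -> Int
variable uses: f (bound) ×2, p (bound) ×0
left-to-right use order: f, f
typing: well-typed at Int -> Int
all disciplines: ordered ✗ | linear ✗ | affine ✗ | relevant ✗ | unrestricted ✓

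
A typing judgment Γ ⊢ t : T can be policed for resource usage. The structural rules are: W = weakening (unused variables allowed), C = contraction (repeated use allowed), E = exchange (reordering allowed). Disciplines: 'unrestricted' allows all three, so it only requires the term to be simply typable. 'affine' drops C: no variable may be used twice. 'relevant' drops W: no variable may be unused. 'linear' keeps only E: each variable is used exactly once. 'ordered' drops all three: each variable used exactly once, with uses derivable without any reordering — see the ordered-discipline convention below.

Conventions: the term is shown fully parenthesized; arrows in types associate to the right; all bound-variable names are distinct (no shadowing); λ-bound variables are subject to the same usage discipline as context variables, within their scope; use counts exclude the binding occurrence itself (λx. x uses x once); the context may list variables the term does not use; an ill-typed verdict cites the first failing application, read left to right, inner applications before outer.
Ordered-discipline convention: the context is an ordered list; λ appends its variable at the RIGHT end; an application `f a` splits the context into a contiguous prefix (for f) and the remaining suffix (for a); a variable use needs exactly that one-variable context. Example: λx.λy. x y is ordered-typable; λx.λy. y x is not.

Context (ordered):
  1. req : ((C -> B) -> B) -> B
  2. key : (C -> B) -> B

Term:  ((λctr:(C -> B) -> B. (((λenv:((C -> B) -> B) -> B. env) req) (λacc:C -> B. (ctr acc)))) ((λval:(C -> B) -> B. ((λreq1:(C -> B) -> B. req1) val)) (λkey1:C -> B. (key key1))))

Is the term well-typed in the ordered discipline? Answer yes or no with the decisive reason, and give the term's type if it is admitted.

yes — req, key, ctr, env, acc, val, req1, key1: once each, no exchange needed; term : B
usage: req ×1, key ×1, ctr [bound] ×1, env [bound] ×1, acc [bound] ×1, val [bound] ×1, req1 [bound] ×1, key1 [bound] ×1
order of uses: env, req, ctr, acc, req1, val, key, key1
typing: well-typed at B
all disciplines: ordered ✓; linear ✓; affine ✓; relevant ✓; unrestricted ✓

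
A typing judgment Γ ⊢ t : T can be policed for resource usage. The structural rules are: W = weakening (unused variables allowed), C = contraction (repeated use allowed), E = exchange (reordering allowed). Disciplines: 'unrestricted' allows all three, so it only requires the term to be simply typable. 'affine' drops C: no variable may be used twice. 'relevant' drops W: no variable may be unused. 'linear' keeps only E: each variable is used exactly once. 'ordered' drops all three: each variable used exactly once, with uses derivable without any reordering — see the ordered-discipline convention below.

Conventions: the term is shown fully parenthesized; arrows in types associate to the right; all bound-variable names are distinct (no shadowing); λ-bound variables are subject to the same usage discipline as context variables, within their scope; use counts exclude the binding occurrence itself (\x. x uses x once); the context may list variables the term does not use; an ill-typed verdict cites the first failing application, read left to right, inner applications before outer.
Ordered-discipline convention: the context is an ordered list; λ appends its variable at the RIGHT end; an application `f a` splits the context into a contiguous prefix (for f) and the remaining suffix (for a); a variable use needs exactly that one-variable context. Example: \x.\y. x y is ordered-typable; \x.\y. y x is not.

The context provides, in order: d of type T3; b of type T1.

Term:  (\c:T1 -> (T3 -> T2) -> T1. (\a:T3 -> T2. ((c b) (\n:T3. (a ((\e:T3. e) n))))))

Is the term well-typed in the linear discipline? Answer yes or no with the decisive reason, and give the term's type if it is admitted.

no — unused: d — weakening required
variable uses: d: 0×; b: 1×; c (bound): 1×; a (bound): 1×; n (bound): 1×; e (bound): 1×
order of uses: c, b, a, e, n
typing: well-typed — term : (T1 -> (T3 -> T2) -> T1) -> (T3 -> T2) -> T1
across the five disciplines: ordered ✗, linear ✗, affine ✓, relevant ✗, unrestricted ✓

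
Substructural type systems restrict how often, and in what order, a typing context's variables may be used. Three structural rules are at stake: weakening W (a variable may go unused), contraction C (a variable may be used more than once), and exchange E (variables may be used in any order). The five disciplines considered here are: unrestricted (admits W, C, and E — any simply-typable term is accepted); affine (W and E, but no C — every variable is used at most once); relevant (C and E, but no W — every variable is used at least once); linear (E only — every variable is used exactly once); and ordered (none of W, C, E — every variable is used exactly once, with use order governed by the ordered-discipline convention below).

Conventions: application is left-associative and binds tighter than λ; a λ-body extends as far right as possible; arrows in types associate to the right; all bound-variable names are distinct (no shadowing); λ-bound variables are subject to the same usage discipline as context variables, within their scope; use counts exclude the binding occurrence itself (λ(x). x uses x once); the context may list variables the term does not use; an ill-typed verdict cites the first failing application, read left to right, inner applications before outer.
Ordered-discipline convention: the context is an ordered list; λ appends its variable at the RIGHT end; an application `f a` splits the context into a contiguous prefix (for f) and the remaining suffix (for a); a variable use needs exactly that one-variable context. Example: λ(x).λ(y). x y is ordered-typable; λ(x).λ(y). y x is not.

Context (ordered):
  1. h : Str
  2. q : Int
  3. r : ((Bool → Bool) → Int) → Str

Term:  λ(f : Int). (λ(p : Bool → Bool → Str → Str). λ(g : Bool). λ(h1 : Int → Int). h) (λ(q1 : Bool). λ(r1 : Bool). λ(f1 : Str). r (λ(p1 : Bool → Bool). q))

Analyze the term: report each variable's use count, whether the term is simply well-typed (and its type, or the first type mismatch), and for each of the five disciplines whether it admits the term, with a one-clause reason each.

variable uses: h: 1; q: 1; r: 1; f (bound): 0; p (bound): 0; g (bound): 0; h1 (bound): 0; q1 (bound): 0; r1 (bound): 0; f1 (bound): 0; p1 (bound): 0
use order (left to right): h, r, q
typing: the term checks, with type Int → Bool → (Int → Int) → Str
ordered: ✗, needs weakening: f, p, g, h1, q1, r1, f1, p1 unused
linear: ✗, needs weakening: f, p, g, h1, q1, r1, f1, p1 unused
affine: ✓, h, q, r, f, p, g, h1, q1, r1, f1, p1: no repeats, contraction unneeded
relevant: ✗, needs weakening: f, p, g, h1, q1, r1, f1, p1 unused
unrestricted: ✓, typability at Int → Bool → (Int → Int) → Str is all that's needed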